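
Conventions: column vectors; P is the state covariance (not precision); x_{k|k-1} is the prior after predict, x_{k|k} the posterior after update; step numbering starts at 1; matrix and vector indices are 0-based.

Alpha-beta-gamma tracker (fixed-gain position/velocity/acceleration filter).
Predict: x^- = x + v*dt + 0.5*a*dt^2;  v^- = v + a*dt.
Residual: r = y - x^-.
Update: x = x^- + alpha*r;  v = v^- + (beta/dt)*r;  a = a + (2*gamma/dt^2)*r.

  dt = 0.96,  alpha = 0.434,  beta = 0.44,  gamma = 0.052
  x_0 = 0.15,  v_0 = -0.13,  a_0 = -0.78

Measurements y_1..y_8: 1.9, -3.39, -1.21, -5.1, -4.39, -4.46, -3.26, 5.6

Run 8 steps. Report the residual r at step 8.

resid = 9.3614

step 1: x_pred=-0.3342  r=2.2342  x^+=0.6354  v^+=0.1452  a^+=-0.5279
step 2: x_pred=0.5316  r=-3.9216  x^+=-1.1704  v^+=-2.1589  a^+=-0.9704
step 3: x_pred=-3.6901  r=2.4801  x^+=-2.6138  v^+=-1.9538  a^+=-0.6905
step 4: x_pred=-4.8076  r=-0.2924  x^+=-4.9345  v^+=-2.7507  a^+=-0.7235
step 5: x_pred=-7.9086  r=3.5186  x^+=-6.3815  v^+=-1.8326  a^+=-0.3265
step 6: x_pred=-8.2913  r=3.8313  x^+=-6.6285  v^+=-0.3900  a^+=0.1059
step 7: x_pred=-6.9542  r=3.6942  x^+=-5.3509  v^+=1.4048  a^+=0.5228
step 8: x_pred=-3.7614  r=9.3614  x^+=0.3014  v^+=6.1973  a^+=1.5792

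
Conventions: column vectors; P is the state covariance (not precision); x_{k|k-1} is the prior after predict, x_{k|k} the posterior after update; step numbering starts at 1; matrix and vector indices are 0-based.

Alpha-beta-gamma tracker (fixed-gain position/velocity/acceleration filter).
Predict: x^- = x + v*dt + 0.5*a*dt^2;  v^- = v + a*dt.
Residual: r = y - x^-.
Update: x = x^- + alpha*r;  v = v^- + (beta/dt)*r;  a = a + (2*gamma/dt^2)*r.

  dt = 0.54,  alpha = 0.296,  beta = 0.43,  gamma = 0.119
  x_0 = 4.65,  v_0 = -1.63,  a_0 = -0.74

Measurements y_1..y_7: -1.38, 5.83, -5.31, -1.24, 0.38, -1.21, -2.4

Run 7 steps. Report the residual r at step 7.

step 1: x_pred=3.6619  r=-5.0419  x^+=2.1695  v^+=-6.0445  a^+=-4.8551
step 2: x_pred=-1.8024  r=7.6324  x^+=0.4568  v^+=-2.5886  a^+=1.3743
step 3: x_pred=-0.7407  r=-4.5693  x^+=-2.0932  v^+=-5.4850  a^+=-2.3551
step 4: x_pred=-5.3985  r=4.1585  x^+=-4.1676  v^+=-3.4454  a^+=1.0390
step 5: x_pred=-5.8766  r=6.2566  x^+=-4.0246  v^+=2.0977  a^+=6.1455
step 6: x_pred=-1.9959  r=0.7859  x^+=-1.7632  v^+=6.0421  a^+=6.7869
step 7: x_pred=2.4890  r=-4.8890  x^+=1.0419  v^+=5.8139  a^+=2.7966

resid = -4.8890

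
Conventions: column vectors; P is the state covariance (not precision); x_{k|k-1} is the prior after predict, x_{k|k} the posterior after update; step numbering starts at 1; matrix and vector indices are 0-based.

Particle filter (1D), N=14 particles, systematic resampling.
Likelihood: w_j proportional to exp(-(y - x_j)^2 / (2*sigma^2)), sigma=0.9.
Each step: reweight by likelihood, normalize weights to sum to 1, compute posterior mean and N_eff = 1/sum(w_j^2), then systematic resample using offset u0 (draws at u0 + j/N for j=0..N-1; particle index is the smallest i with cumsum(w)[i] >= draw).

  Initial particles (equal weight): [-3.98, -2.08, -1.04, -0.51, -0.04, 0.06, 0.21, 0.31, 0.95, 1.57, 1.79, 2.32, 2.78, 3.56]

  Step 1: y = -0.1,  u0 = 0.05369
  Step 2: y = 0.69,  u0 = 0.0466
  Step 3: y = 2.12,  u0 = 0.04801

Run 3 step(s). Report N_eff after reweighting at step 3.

N_eff = 4.8583

step 1: w=[0.0000, 0.0143, 0.0931, 0.1448, 0.1603, 0.1581, 0.1514, 0.1448, 0.0813, 0.0287, 0.0177, 0.0043, 0.0010, 0.0000]  mean=0.0462  Neff=7.5631  idx=[2, 3, 3, 4, 4, 4, 5, 5, 6, 6, 7, 7, 8, 10]
step 2: w=[0.0162, 0.0424, 0.0424, 0.0742, 0.0742, 0.0742, 0.0807, 0.0807, 0.0894, 0.0894, 0.0943, 0.0943, 0.0989, 0.0488]  mean=0.2180  Neff=12.6088  idx=[1, 3, 4, 5, 6, 6, 7, 8, 9, 10, 11, 11, 12, 13]
step 3: w=[0.0059, 0.0237, 0.0237, 0.0237, 0.0307, 0.0307, 0.0307, 0.0443, 0.0443, 0.0558, 0.0558, 0.0558, 0.1810, 0.3940]  mean=0.9475  Neff=4.8583  idx=[2, 5, 7, 9, 10, 11, 12, 12, 13, 13, 13, 13, 13, 13]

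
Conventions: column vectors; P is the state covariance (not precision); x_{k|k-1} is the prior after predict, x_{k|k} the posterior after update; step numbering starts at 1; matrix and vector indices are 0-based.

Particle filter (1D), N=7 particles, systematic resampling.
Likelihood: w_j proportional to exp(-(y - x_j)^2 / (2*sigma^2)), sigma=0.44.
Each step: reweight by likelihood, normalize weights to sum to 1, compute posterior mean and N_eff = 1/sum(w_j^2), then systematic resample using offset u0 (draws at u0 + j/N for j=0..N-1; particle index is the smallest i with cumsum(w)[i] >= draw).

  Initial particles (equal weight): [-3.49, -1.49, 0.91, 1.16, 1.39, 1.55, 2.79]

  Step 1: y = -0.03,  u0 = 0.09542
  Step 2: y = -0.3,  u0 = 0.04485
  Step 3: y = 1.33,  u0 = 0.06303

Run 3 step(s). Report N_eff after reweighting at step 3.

step 1: w=[0.0000, 0.0292, 0.7343, 0.1856, 0.0394, 0.0114, 0.0000]  mean=0.9124  Neff=1.7353  idx=[2, 2, 2, 2, 2, 3, 4]
step 2: w=[0.1921, 0.1921, 0.1921, 0.1921, 0.1921, 0.0343, 0.0053]  mean=0.9211  Neff=5.3850  idx=[0, 0, 1, 2, 3, 3, 4]
step 3: w=[0.1429, 0.1429, 0.1429, 0.1429, 0.1429, 0.1429, 0.1429]  mean=0.9100  Neff=7.0000  idx=[0, 1, 2, 3, 4, 5, 6]

N_eff = 7.0000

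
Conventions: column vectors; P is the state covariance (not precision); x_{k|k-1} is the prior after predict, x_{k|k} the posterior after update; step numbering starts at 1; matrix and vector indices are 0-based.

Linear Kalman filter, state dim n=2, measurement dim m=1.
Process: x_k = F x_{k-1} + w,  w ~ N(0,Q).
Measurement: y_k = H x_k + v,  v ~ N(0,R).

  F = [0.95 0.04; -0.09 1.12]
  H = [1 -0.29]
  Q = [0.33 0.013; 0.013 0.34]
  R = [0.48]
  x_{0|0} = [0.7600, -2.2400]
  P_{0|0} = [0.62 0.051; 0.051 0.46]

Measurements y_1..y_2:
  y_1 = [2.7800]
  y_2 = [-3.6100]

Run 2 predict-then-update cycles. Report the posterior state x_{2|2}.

x_post = [-1.7810, -2.2514]

step 1: x^-=[0.6324, -2.5772]  P^-=[0.8942 0.0347; 0.0347 0.9118]  S=[1.4307]  K=[0.6179; -0.1606]  nu=[1.4002]  x^+=[1.4976, -2.8020]  P^+=[0.3478 0.1766; 0.1766 0.8749]
step 2: x^-=[1.3107, -3.2731]  P^-=[0.6587 0.2098; 0.2098 1.4047]  S=[1.1352]  K=[0.5267; -0.1741]  nu=[-5.8699]  x^+=[-1.7810, -2.2514]  P^+=[0.3438 0.3138; 0.3138 1.3703]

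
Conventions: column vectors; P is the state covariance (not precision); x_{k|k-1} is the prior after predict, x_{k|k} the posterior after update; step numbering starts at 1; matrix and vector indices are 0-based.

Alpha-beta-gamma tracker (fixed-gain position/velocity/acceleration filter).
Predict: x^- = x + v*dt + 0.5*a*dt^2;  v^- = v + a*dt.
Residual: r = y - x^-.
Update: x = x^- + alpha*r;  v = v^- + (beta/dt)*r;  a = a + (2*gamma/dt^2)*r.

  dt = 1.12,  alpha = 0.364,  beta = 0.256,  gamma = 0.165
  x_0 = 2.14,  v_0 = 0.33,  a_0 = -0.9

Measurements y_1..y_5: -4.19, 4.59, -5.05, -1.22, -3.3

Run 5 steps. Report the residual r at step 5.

resid = 3.8790

step 1: x_pred=1.9451  r=-6.1351  x^+=-0.2881  v^+=-2.0803  a^+=-2.5140
step 2: x_pred=-4.1948  r=8.7848  x^+=-0.9971  v^+=-2.8880  a^+=-0.2029
step 3: x_pred=-4.3590  r=-0.6910  x^+=-4.6105  v^+=-3.2733  a^+=-0.3847
step 4: x_pred=-8.5179  r=7.2979  x^+=-5.8615  v^+=-2.0361  a^+=1.5352
step 5: x_pred=-7.1790  r=3.8790  x^+=-5.7670  v^+=0.5699  a^+=2.5556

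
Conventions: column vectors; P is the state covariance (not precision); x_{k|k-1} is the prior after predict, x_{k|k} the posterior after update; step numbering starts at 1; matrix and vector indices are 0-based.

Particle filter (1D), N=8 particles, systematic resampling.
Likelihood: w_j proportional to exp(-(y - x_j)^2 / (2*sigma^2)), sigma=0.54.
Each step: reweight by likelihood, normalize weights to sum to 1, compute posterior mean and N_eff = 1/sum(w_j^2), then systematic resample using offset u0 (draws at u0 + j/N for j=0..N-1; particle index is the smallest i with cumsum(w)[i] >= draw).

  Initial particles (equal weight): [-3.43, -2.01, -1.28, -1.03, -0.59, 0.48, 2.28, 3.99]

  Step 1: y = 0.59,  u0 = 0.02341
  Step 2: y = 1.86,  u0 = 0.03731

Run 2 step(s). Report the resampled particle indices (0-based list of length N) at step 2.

step 1: w=[0.0000, 0.0000, 0.0023, 0.0102, 0.0841, 0.8966, 0.0068, 0.0000]  mean=0.3829  Neff=1.2328  idx=[4, 5, 5, 5, 5, 5, 5, 5]
step 2: w=[0.0001, 0.1428, 0.1428, 0.1428, 0.1428, 0.1428, 0.1428, 0.1428]  mean=0.4799  Neff=7.0018  idx=[1, 2, 3, 3, 4, 5, 6, 7]

resampled_idx = [1, 2, 3, 3, 4, 5, 6, 7]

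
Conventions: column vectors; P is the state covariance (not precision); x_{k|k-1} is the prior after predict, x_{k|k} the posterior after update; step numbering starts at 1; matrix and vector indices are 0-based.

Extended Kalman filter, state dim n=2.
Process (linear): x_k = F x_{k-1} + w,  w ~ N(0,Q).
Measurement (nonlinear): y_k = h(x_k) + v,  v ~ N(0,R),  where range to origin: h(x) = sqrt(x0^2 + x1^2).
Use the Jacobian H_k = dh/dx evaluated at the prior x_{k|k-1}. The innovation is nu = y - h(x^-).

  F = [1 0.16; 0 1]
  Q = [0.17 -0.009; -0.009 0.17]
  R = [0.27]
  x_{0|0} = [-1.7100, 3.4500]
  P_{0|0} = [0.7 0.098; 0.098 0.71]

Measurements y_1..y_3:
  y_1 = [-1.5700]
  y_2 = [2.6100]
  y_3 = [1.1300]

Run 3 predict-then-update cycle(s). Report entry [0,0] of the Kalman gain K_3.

K[0,0] = -0.5581

step 1: x^-=[-1.1580, 3.4500]  P^-=[0.9195 0.2026; 0.2026 0.8800]  H_jac=[-0.3182 0.9480]  S=[1.0318]  K=[-0.0974; 0.7461]  nu=[-5.2092]  x^+=[-0.6504, -0.4365]  P^+=[0.9097 0.2776; 0.2776 0.3057]
step 2: x^-=[-0.7203, -0.4365]  P^-=[1.1764 0.3175; 0.3175 0.4757]  H_jac=[-0.8552 -0.5183]  S=[1.5396]  K=[-0.7603; -0.3365]  nu=[1.7678]  x^+=[-2.0644, -1.0313]  P^+=[0.2863 -0.0764; -0.0764 0.3013]
step 3: x^-=[-2.2294, -1.0313]  P^-=[0.4396 -0.0372; -0.0372 0.4713]  H_jac=[-0.9076 -0.4199]  S=[0.6869]  K=[-0.5581; -0.2390]  nu=[-1.3264]  x^+=[-1.4891, -0.7143]  P^+=[0.2256 -0.1288; -0.1288 0.4321]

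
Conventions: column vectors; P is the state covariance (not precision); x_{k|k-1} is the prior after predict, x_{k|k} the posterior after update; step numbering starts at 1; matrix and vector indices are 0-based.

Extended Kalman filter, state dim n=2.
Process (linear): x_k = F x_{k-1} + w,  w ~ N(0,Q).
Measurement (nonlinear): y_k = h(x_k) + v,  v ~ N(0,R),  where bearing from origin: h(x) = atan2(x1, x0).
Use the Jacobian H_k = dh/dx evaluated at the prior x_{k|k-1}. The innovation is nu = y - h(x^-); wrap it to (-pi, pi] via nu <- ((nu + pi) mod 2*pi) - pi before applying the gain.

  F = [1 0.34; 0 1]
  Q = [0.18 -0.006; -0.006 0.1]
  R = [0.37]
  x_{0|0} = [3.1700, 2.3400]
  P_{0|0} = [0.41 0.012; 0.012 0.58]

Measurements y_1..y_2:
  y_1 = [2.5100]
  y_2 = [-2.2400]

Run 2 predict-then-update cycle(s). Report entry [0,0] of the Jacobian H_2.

H_jac[0,0] = -0.0928

step 1: x^-=[3.9656, 2.3400]  P^-=[0.6652 0.2032; 0.2032 0.6800]  H_jac=[-0.1104 0.1870]  S=[0.3935]  K=[-0.0900; 0.2662]  nu=[1.9769]  x^+=[3.7877, 2.8663]  P^+=[0.6620 0.2126; 0.2126 0.6521]
step 2: x^-=[4.7622, 2.8663]  P^-=[1.0620 0.4283; 0.4283 0.7521]  H_jac=[-0.0928 0.1541]  S=[0.3848]  K=[-0.0845; 0.1980]  nu=[-2.7818]  x^+=[4.9972, 2.3154]  P^+=[1.0592 0.4348; 0.4348 0.7370]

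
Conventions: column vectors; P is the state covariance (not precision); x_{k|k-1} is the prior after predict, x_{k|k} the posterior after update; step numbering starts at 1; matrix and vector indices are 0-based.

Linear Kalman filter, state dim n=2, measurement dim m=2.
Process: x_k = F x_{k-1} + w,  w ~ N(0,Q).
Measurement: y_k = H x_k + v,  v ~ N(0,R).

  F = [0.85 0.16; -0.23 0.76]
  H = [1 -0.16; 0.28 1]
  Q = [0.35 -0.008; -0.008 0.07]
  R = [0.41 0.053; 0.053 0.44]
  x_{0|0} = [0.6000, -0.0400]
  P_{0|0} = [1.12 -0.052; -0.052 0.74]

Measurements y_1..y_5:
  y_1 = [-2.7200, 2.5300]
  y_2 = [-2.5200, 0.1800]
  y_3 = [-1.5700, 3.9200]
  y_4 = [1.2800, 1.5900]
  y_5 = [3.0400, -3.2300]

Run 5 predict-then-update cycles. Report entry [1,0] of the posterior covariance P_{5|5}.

step 1: x^-=[0.5036, -0.1684]  P^-=[1.1640 -0.1687; -0.1687 0.5749]  S=[1.6427 0.1258; 0.1258 1.0117]  K=[0.7200 0.0659; -0.2005 0.5465]  nu=[-3.2505, 2.5574]  x^+=[-1.6682, 1.8810]  P^+=[0.2962 -0.0158; -0.0158 0.2342]
step 2: x^-=[-1.1170, 1.8133]  P^-=[0.5657 -0.0470; -0.0470 0.2265]  S=[0.9965 0.1302; 0.1302 0.6845]  K=[0.5681 0.0546; -0.1274 0.3359]  nu=[-1.1129, -1.3205]  x^+=[-1.8213, 1.5116]  P^+=[0.2340 -0.0114; -0.0114 0.1442]
step 3: x^-=[-1.3063, 1.5677]  P^-=[0.5196 -0.0431; -0.0431 0.1697]  S=[0.9478 0.1302; 0.1302 0.6262]  K=[0.5488 0.0494; -0.1119 0.2749]  nu=[-0.0129, 2.7181]  x^+=[-1.1791, 2.3163]  P^+=[0.2256 -0.0124; -0.0124 0.1185]
step 4: x^-=[-0.6316, 2.0316]  P^-=[0.5127 -0.0452; -0.0452 0.1547]  S=[0.9411 0.1286; 0.1286 0.6096]  K=[0.5462 0.0461; -0.1093 0.2561]  nu=[2.2366, -0.2647]  x^+=[0.5778, 1.7192]  P^+=[0.2242 -0.0136; -0.0136 0.1107]
step 5: x^-=[0.7662, 1.1737]  P^-=[0.5111 -0.0466; -0.0466 0.1505]  S=[0.9399 0.1275; 0.1275 0.6045]  K=[0.5457 0.0445; -0.1092 0.2504]  nu=[2.4616, -4.6182]  x^+=[1.9039, -0.2517]  P^+=[0.2238 -0.0142; -0.0142 0.1084]

P_post[1,0] = -0.0142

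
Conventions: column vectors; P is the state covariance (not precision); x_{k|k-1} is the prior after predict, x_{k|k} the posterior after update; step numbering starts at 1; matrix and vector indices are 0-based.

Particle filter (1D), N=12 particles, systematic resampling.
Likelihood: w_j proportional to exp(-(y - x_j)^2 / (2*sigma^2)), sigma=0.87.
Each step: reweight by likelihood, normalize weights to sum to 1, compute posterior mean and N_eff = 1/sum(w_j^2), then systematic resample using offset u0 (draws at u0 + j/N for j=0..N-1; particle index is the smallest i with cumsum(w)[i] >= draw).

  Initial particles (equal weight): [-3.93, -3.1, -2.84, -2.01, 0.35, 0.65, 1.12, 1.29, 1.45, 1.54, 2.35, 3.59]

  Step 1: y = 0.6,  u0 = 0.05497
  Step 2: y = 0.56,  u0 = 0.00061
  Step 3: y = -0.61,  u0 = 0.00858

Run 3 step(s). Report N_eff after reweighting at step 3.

step 1: w=[0.0000, 0.0000, 0.0001, 0.0023, 0.1979, 0.2059, 0.1725, 0.1506, 0.1279, 0.1150, 0.0273, 0.0006]  mean=1.0143  Neff=6.0861  idx=[4, 4, 5, 5, 5, 6, 6, 7, 7, 8, 9, 9]
step 2: w=[0.1011, 0.1011, 0.1035, 0.1035, 0.1035, 0.0846, 0.0846, 0.0732, 0.0732, 0.0617, 0.0552, 0.0552]  mean=0.9100  Neff=11.4356  idx=[0, 0, 1, 2, 3, 4, 4, 5, 6, 7, 9, 10]
step 3: w=[0.1550, 0.1550, 0.1550, 0.0998, 0.0998, 0.0998, 0.0998, 0.0394, 0.0394, 0.0262, 0.0173, 0.0134]  mean=0.5902  Neff=8.6076  idx=[0, 0, 1, 1, 2, 2, 3, 4, 5, 5, 6, 8]

N_eff = 8.6076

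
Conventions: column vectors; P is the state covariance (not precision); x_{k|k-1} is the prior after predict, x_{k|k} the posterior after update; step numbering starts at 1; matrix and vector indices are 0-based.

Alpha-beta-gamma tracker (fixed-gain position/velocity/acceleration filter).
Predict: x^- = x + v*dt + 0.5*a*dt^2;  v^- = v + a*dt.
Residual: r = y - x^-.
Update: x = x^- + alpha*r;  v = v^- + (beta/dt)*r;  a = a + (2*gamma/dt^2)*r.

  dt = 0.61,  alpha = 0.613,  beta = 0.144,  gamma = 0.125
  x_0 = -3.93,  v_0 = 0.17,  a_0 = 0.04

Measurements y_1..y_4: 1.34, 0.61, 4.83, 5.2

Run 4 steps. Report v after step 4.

step 1: x_pred=-3.8189  r=5.1589  x^+=-0.6565  v^+=1.4122  a^+=3.5060
step 2: x_pred=0.8573  r=-0.2473  x^+=0.7057  v^+=3.4925  a^+=3.3399
step 3: x_pred=3.4575  r=1.3725  x^+=4.2989  v^+=5.8539  a^+=4.2620
step 4: x_pred=8.6627  r=-3.4627  x^+=6.5401  v^+=7.6363  a^+=1.9356

v_post = 7.6363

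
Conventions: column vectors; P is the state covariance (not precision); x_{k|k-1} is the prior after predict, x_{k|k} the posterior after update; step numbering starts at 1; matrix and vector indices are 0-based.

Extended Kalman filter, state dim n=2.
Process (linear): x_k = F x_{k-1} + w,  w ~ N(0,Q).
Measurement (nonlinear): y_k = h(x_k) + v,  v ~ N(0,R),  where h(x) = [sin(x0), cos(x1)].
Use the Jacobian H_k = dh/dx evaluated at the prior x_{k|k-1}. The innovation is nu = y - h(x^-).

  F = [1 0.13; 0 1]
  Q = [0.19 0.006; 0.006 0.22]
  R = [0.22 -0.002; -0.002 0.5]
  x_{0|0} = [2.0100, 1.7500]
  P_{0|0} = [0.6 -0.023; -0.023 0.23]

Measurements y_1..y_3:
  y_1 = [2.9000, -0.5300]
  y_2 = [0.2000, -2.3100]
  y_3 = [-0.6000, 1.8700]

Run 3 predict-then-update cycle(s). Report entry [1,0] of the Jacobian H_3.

H_jac[1,0] = 0.0000

step 1: x^-=[2.2375, 1.7500]  P^-=[0.7879 0.0129; 0.0129 0.4500]  H_jac=[-0.6184 0.0000; 0.0000 -0.9840]  S=[0.5213 0.0058; 0.0058 0.9357]  K=[-0.9346 -0.0077; -0.0100 -0.4732]  nu=[2.1141, -0.3518]  x^+=[0.2644, 1.8953]  P^+=[0.3325 0.0020; 0.0020 0.2404]
step 2: x^-=[0.5108, 1.8953]  P^-=[0.5270 0.0393; 0.0393 0.4604]  H_jac=[0.8723 0.0000; 0.0000 -0.9478]  S=[0.6211 -0.0345; -0.0345 0.9136]  K=[0.7396 -0.0128; 0.0287 -0.4766]  nu=[-0.2889, -1.9912]  x^+=[0.3227, 2.8359]  P^+=[0.1865 0.0083; 0.0083 0.2515]
step 3: x^-=[0.6914, 2.8359]  P^-=[0.3830 0.0470; 0.0470 0.4715]  H_jac=[0.7704 0.0000; 0.0000 -0.3009]  S=[0.4473 -0.0129; -0.0129 0.5427]  K=[0.6593 -0.0104; 0.0735 -0.2597]  nu=[-1.2376, 2.8236]  x^+=[-0.1539, 2.0117]  P^+=[0.1883 0.0217; 0.0217 0.4320]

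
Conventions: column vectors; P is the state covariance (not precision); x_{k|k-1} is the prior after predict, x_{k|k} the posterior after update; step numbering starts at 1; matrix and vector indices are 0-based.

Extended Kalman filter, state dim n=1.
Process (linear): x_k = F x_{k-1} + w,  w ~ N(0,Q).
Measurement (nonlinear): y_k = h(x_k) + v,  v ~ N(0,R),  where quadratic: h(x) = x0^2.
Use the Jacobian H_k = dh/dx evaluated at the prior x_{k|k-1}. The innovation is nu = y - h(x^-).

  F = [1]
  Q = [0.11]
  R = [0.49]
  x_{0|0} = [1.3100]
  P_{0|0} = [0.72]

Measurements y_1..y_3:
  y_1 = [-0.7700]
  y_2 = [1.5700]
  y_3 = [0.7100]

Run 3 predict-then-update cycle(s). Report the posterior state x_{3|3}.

x_post = [0.8139]

step 1: x^-=[1.3100]  P^-=[0.8300]  H_jac=[2.6200]  S=[6.1875]  K=[0.3515]  nu=[-2.4861]  x^+=[0.4363]  P^+=[0.0657]
step 2: x^-=[0.4363]  P^-=[0.1757]  H_jac=[0.8725]  S=[0.6238]  K=[0.2458]  nu=[1.3797]  x^+=[0.7754]  P^+=[0.1380]
step 3: x^-=[0.7754]  P^-=[0.2480]  H_jac=[1.5508]  S=[1.0865]  K=[0.3540]  nu=[0.1088]  x^+=[0.8139]  P^+=[0.1119]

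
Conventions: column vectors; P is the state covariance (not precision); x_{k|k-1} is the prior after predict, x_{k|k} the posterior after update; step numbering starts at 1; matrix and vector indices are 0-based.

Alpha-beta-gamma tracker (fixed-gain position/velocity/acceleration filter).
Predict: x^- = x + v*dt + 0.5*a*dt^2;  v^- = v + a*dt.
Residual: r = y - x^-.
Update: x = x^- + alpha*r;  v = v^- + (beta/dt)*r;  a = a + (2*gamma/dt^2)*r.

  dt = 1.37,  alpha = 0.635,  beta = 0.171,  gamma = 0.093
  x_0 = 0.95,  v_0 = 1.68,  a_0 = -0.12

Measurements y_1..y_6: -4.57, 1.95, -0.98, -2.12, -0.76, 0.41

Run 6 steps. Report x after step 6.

step 1: x_pred=3.1390  r=-7.7090  x^+=-1.7562  v^+=0.5534  a^+=-0.8840
step 2: x_pred=-1.8276  r=3.7776  x^+=0.5712  v^+=-0.1861  a^+=-0.5096
step 3: x_pred=-0.1621  r=-0.8179  x^+=-0.6814  v^+=-0.9864  a^+=-0.5907
step 4: x_pred=-2.5871  r=0.4671  x^+=-2.2905  v^+=-1.7373  a^+=-0.5444
step 5: x_pred=-5.1814  r=4.4214  x^+=-2.3738  v^+=-1.9312  a^+=-0.1062
step 6: x_pred=-5.1192  r=5.5292  x^+=-1.6082  v^+=-1.3865  a^+=0.4417

x_post = -1.6082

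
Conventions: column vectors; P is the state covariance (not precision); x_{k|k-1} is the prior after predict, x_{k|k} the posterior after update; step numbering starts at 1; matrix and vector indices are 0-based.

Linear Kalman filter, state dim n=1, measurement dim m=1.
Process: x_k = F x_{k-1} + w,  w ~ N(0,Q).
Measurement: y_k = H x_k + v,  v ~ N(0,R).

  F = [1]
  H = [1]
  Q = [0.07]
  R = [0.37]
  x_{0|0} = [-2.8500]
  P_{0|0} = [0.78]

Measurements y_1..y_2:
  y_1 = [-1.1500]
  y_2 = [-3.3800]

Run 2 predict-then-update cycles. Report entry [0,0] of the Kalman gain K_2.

step 1: x^-=[-2.8500]  P^-=[0.8500]  S=[1.2200]  K=[0.6967]  nu=[1.7000]  x^+=[-1.6656]  P^+=[0.2578]
step 2: x^-=[-1.6656]  P^-=[0.3278]  S=[0.6978]  K=[0.4698]  nu=[-1.7144]  x^+=[-2.4709]  P^+=[0.1738]

K[0,0] = 0.4698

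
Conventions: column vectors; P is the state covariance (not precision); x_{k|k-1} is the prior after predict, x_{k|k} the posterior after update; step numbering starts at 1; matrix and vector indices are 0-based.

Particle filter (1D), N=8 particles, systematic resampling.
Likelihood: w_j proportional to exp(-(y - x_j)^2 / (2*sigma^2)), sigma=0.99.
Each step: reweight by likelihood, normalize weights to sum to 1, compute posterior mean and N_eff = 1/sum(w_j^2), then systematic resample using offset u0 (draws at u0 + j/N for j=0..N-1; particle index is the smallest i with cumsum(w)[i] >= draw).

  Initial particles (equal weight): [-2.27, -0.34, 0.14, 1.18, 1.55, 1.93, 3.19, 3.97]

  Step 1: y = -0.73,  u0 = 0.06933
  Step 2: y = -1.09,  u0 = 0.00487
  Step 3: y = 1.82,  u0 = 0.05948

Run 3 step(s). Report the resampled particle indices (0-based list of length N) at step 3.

resampled_idx = [1, 2, 4, 5, 6, 6, 7, 7]

step 1: w=[0.1383, 0.4290, 0.3151, 0.0721, 0.0327, 0.0125, 0.0002, 0.0000]  mean=-0.2551  Neff=3.2369  idx=[0, 1, 1, 1, 2, 2, 2, 3]
step 2: w=[0.1170, 0.1786, 0.1786, 0.1786, 0.1100, 0.1100, 0.1100, 0.0172]  mean=-0.3813  Neff=6.8497  idx=[0, 1, 1, 2, 3, 3, 4, 6]
step 3: w=[0.0002, 0.0988, 0.0988, 0.0988, 0.0988, 0.0988, 0.2529, 0.2529]  mean=-0.0976  Neff=5.6576  idx=[1, 2, 4, 5, 6, 6, 7, 7]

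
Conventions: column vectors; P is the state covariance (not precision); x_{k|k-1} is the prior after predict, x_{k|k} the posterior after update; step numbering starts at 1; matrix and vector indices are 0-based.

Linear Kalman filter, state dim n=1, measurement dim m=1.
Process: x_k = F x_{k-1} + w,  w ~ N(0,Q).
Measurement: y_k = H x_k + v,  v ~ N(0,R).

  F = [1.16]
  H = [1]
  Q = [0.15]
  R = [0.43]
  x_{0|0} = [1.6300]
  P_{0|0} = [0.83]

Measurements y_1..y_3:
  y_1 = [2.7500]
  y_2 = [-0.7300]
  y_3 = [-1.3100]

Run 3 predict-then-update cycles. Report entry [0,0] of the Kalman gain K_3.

K[0,0] = 0.5289

step 1: x^-=[1.8908]  P^-=[1.2668]  S=[1.6968]  K=[0.7466]  nu=[0.8592]  x^+=[2.5323]  P^+=[0.3210]
step 2: x^-=[2.9374]  P^-=[0.5820]  S=[1.0120]  K=[0.5751]  nu=[-3.6674]  x^+=[0.8283]  P^+=[0.2473]
step 3: x^-=[0.9609]  P^-=[0.4828]  S=[0.9128]  K=[0.5289]  nu=[-2.2709]  x^+=[-0.2402]  P^+=[0.2274]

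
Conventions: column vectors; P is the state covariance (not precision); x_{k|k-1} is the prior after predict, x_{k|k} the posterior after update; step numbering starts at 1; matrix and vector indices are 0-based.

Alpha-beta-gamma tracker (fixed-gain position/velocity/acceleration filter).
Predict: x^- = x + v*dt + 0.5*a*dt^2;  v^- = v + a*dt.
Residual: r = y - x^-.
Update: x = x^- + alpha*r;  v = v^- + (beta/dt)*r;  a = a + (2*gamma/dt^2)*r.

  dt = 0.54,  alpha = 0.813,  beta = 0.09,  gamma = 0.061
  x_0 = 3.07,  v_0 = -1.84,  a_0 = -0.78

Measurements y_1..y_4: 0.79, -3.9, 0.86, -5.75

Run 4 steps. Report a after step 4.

step 1: x_pred=1.9627  r=-1.1727  x^+=1.0093  v^+=-2.4566  a^+=-1.2706
step 2: x_pred=-0.5026  r=-3.3974  x^+=-3.2647  v^+=-3.7090  a^+=-2.6921
step 3: x_pred=-5.6601  r=6.5201  x^+=-0.3592  v^+=-4.0761  a^+=0.0358
step 4: x_pred=-2.5551  r=-3.1949  x^+=-5.1526  v^+=-4.5892  a^+=-1.3009

a_post = -1.3009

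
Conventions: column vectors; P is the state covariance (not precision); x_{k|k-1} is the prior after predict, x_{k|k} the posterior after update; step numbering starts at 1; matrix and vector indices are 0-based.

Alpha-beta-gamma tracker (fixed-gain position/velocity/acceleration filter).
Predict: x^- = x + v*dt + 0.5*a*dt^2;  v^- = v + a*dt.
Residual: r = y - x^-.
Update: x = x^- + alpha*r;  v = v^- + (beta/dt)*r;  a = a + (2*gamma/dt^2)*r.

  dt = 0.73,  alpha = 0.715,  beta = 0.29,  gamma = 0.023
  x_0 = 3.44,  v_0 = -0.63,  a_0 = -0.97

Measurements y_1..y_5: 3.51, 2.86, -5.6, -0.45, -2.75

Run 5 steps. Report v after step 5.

step 1: x_pred=2.7216  r=0.7884  x^+=3.2853  v^+=-1.0249  a^+=-0.9019
step 2: x_pred=2.2968  r=0.5632  x^+=2.6995  v^+=-1.4596  a^+=-0.8533
step 3: x_pred=1.4066  r=-7.0066  x^+=-3.6031  v^+=-4.8660  a^+=-1.4581
step 4: x_pred=-7.5438  r=7.0938  x^+=-2.4717  v^+=-3.1123  a^+=-0.8458
step 5: x_pred=-4.9691  r=2.2191  x^+=-3.3824  v^+=-2.8482  a^+=-0.6543

v_post = -2.8482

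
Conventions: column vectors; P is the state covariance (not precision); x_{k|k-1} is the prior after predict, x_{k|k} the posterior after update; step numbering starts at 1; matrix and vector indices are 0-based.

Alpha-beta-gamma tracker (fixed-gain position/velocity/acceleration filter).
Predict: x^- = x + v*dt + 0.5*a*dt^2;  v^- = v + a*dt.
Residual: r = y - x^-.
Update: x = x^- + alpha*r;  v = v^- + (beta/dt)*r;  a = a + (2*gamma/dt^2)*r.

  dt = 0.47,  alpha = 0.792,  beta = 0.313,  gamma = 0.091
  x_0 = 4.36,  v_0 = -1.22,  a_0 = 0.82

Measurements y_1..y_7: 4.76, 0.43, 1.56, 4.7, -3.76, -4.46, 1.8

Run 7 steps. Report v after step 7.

v_post = -1.0931

step 1: x_pred=3.8772  r=0.8828  x^+=4.5764  v^+=-0.2467  a^+=1.5474
step 2: x_pred=4.6313  r=-4.2013  x^+=1.3039  v^+=-2.3173  a^+=-1.9141
step 3: x_pred=0.0033  r=1.5567  x^+=1.2362  v^+=-2.1803  a^+=-0.6316
step 4: x_pred=0.1417  r=4.5583  x^+=3.7519  v^+=0.5585  a^+=3.1240
step 5: x_pred=4.3594  r=-8.1194  x^+=-2.0712  v^+=-3.3804  a^+=-3.5656
step 6: x_pred=-4.0538  r=-0.4062  x^+=-4.3755  v^+=-5.3268  a^+=-3.9003
step 7: x_pred=-7.3099  r=9.1099  x^+=-0.0949  v^+=-1.0931  a^+=3.6054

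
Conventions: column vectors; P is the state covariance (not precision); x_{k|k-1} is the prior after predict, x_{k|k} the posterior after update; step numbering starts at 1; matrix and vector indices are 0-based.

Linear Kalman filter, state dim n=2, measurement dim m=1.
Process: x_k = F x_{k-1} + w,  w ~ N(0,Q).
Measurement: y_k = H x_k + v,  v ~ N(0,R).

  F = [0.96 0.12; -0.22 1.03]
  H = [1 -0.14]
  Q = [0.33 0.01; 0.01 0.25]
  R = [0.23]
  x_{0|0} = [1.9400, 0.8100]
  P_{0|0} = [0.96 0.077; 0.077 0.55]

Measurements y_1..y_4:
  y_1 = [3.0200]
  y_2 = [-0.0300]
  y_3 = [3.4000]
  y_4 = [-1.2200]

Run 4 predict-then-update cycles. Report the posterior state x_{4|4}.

x_post = [-0.2584, -1.4527]

step 1: x^-=[1.9596, 0.4075]  P^-=[1.2404 -0.0507; -0.0507 0.8451]  S=[1.5011]  K=[0.8310; -0.1126]  nu=[1.1175]  x^+=[2.8882, 0.2817]  P^+=[0.2037 0.0898; 0.0898 0.8260]
step 2: x^-=[2.8065, -0.3452]  P^-=[0.5503 0.1555; 0.1555 1.0955]  S=[0.7583]  K=[0.6971; 0.0027]  nu=[-2.8848]  x^+=[0.7956, -0.3532]  P^+=[0.1819 0.1540; 0.1540 1.0955]
step 3: x^-=[0.7214, -0.5388]  P^-=[0.5489 0.2552; 0.2552 1.3512]  S=[0.7339]  K=[0.6992; 0.0900]  nu=[2.6032]  x^+=[2.5416, -0.3046]  P^+=[0.1901 0.2090; 0.2090 1.3453]
step 4: x^-=[2.4033, -0.8729]  P^-=[0.5727 0.3373; 0.3373 1.5917]  S=[0.7395]  K=[0.7106; 0.1548]  nu=[-3.7455]  x^+=[-0.2584, -1.4527]  P^+=[0.1993 0.2560; 0.2560 1.5740]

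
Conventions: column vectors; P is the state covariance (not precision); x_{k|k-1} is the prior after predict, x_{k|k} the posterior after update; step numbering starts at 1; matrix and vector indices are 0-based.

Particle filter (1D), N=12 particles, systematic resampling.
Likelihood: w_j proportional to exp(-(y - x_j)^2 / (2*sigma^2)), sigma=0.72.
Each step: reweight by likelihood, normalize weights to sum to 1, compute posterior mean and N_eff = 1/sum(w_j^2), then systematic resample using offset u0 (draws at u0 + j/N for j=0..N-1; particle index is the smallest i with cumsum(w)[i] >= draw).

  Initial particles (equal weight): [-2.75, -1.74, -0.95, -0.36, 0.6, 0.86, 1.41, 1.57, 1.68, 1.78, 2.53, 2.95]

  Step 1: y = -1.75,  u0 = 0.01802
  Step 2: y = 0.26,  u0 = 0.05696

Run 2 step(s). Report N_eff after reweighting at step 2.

N_eff = 3.6469

step 1: w=[0.1831, 0.4803, 0.2591, 0.0745, 0.0023, 0.0007, 0.0000, 0.0000, 0.0000, 0.0000, 0.0000, 0.0000]  mean=-1.6100  Neff=2.9686  idx=[0, 0, 1, 1, 1, 1, 1, 1, 2, 2, 2, 3]
step 2: w=[0.0001, 0.0001, 0.0136, 0.0136, 0.0136, 0.0136, 0.0136, 0.0136, 0.1574, 0.1574, 0.1574, 0.4459]  mean=-0.7520  Neff=3.6469  idx=[6, 8, 8, 9, 9, 10, 11, 11, 11, 11, 11, 11]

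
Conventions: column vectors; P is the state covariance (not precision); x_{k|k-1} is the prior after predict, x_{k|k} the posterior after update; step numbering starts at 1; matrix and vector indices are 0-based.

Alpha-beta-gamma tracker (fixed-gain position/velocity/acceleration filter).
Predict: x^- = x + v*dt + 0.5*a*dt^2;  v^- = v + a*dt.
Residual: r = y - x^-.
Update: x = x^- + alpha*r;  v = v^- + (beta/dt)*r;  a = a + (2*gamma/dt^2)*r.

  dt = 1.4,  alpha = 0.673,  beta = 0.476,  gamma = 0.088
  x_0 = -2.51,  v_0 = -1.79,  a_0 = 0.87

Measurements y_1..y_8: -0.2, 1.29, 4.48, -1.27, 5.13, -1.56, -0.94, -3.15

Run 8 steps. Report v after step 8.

step 1: x_pred=-4.1634  r=3.9634  x^+=-1.4960  v^+=0.7756  a^+=1.2259
step 2: x_pred=0.7911  r=0.4989  x^+=1.1269  v^+=2.6614  a^+=1.2707
step 3: x_pred=6.0981  r=-1.6181  x^+=5.0091  v^+=3.8902  a^+=1.1254
step 4: x_pred=11.5583  r=-12.8283  x^+=2.9249  v^+=1.1041  a^+=-0.0265
step 5: x_pred=4.4447  r=0.6853  x^+=4.9059  v^+=1.3000  a^+=0.0350
step 6: x_pred=6.7602  r=-8.3202  x^+=1.1607  v^+=-1.4799  a^+=-0.7121
step 7: x_pred=-1.6090  r=0.6690  x^+=-1.1588  v^+=-2.2494  a^+=-0.6520
step 8: x_pred=-4.9469  r=1.7969  x^+=-3.7376  v^+=-2.5513  a^+=-0.4907

v_post = -2.5513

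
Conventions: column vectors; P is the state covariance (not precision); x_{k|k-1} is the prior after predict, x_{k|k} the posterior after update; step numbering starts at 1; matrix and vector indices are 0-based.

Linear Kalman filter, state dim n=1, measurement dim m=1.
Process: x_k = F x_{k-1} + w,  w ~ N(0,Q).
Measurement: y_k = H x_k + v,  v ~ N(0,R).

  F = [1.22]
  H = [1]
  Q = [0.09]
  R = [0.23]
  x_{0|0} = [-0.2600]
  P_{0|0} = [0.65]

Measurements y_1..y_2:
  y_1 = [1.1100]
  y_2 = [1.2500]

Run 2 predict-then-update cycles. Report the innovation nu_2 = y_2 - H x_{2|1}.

innov = [0.2069]

step 1: x^-=[-0.3172]  P^-=[1.0575]  S=[1.2875]  K=[0.8214]  nu=[1.4272]  x^+=[0.8550]  P^+=[0.1889]
step 2: x^-=[1.0431]  P^-=[0.3712]  S=[0.6012]  K=[0.6174]  nu=[0.2069]  x^+=[1.1709]  P^+=[0.1420]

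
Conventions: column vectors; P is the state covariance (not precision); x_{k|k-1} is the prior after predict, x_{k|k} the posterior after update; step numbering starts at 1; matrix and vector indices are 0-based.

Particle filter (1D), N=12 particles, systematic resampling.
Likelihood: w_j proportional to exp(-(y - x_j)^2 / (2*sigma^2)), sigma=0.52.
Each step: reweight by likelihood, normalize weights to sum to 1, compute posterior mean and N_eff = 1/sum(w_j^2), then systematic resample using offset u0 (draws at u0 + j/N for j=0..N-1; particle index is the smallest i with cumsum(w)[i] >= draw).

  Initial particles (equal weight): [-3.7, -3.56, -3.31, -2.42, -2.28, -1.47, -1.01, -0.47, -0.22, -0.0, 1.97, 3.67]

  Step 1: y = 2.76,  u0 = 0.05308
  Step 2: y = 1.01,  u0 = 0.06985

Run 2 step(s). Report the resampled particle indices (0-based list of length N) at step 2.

step 1: w=[0.0000, 0.0000, 0.0000, 0.0000, 0.0000, 0.0000, 0.0000, 0.0000, 0.0000, 0.0000, 0.5932, 0.4068]  mean=2.6616  Neff=1.9328  idx=[10, 10, 10, 10, 10, 10, 10, 11, 11, 11, 11, 11]
step 2: w=[0.1429, 0.1429, 0.1429, 0.1429, 0.1429, 0.1429, 0.1429, 0.0000, 0.0000, 0.0000, 0.0000, 0.0000]  mean=1.9700  Neff=7.0001  idx=[0, 1, 1, 2, 2, 3, 3, 4, 5, 5, 6, 6]

resampled_idx = [0, 1, 1, 2, 2, 3, 3, 4, 5, 5, 6, 6]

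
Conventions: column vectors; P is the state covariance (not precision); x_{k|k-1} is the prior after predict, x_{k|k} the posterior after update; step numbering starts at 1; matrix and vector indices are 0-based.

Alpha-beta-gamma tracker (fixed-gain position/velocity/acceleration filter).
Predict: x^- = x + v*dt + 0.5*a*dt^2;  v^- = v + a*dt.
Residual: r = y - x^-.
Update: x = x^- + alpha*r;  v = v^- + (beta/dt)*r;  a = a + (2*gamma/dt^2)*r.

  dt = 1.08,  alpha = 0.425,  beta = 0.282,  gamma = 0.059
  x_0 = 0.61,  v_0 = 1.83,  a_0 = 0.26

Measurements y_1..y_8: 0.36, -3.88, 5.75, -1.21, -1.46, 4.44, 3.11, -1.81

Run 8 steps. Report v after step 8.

step 1: x_pred=2.7380  r=-2.3780  x^+=1.7274  v^+=1.4899  a^+=0.0194
step 2: x_pred=3.3478  r=-7.2278  x^+=0.2760  v^+=-0.3764  a^+=-0.7118
step 3: x_pred=-0.5457  r=6.2957  x^+=2.1300  v^+=0.4987  a^+=-0.0749
step 4: x_pred=2.6250  r=-3.8350  x^+=0.9951  v^+=-0.5835  a^+=-0.4628
step 5: x_pred=0.0950  r=-1.5550  x^+=-0.5659  v^+=-1.4894  a^+=-0.6202
step 6: x_pred=-2.5361  r=6.9761  x^+=0.4288  v^+=-0.3376  a^+=0.0856
step 7: x_pred=0.1140  r=2.9960  x^+=1.3873  v^+=0.5371  a^+=0.3887
step 8: x_pred=2.1941  r=-4.0041  x^+=0.4923  v^+=-0.0887  a^+=-0.0164

v_post = -0.0887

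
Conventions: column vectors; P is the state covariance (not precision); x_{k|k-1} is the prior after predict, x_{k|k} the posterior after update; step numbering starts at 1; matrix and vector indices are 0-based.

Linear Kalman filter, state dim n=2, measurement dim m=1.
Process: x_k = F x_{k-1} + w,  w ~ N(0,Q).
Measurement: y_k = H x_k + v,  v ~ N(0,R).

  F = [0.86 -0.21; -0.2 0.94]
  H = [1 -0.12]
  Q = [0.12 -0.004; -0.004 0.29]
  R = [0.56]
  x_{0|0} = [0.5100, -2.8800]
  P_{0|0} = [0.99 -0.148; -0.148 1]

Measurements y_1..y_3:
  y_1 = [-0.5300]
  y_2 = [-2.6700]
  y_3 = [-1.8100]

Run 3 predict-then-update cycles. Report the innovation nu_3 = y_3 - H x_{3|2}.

step 1: x^-=[1.0434, -2.8092]  P^-=[0.9498 -0.4975; -0.4975 1.2688]  S=[1.6474]  K=[0.6127; -0.3944]  nu=[-1.9105]  x^+=[-0.1273, -2.0556]  P^+=[0.3312 -0.0994; -0.0994 1.0125]
step 2: x^-=[0.3222, -1.9068]  P^-=[0.4455 -0.3454; -0.3454 1.2353]  S=[1.1062]  K=[0.4402; -0.4462]  nu=[-3.2211]  x^+=[-1.0957, -0.4696]  P^+=[0.2311 -0.1281; -0.1281 1.0151]
step 3: x^-=[-0.8437, -0.2223]  P^-=[0.3820 -0.3530; -0.3530 1.2443]  S=[1.0446]  K=[0.4062; -0.4809]  nu=[-0.9930]  x^+=[-1.2471, 0.2553]  P^+=[0.2096 -0.1490; -0.1490 1.0027]

innov = [-0.9930]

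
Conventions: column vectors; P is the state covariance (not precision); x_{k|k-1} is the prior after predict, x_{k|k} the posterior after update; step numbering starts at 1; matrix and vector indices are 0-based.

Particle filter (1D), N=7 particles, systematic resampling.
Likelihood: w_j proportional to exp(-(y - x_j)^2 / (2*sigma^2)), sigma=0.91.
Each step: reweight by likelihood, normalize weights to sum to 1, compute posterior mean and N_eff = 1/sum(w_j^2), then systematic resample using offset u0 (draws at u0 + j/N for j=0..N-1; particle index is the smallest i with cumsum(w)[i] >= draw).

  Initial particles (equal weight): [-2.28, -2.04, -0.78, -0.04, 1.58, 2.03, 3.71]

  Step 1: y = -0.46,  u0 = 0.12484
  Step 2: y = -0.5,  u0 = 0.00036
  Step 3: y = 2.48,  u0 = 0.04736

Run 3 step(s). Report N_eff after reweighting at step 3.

N_eff = 2.6209

step 1: w=[0.0588, 0.0963, 0.4086, 0.3908, 0.0352, 0.0103, 0.0000]  mean=-0.5883  Neff=2.9965  idx=[1, 2, 2, 2, 3, 3, 4]
step 2: w=[0.0484, 0.1933, 0.1933, 0.1933, 0.1784, 0.1784, 0.0149]  mean=-0.5419  Neff=5.6079  idx=[0, 1, 2, 2, 3, 4, 5]
step 3: w=[0.0001, 0.0328, 0.0328, 0.0328, 0.0328, 0.4343, 0.4343]  mean=-0.1373  Neff=2.6209  idx=[2, 5, 5, 5, 6, 6, 6]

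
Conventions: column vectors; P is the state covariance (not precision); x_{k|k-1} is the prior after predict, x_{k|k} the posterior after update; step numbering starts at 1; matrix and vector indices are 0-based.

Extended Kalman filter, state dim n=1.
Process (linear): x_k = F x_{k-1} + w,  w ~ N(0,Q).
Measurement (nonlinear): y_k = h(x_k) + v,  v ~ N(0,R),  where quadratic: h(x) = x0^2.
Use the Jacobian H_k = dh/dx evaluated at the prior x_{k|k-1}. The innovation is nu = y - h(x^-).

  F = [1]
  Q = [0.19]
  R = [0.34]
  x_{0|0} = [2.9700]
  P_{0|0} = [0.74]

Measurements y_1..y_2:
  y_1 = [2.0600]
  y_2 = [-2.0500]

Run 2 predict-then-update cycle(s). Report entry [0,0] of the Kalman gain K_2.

K[0,0] = 0.2410

step 1: x^-=[2.9700]  P^-=[0.9300]  H_jac=[5.9400]  S=[33.1537]  K=[0.1666]  nu=[-6.7609]  x^+=[1.8435]  P^+=[0.0095]
step 2: x^-=[1.8435]  P^-=[0.1995]  H_jac=[3.6869]  S=[3.0524]  K=[0.2410]  nu=[-5.4484]  x^+=[0.5303]  P^+=[0.0222]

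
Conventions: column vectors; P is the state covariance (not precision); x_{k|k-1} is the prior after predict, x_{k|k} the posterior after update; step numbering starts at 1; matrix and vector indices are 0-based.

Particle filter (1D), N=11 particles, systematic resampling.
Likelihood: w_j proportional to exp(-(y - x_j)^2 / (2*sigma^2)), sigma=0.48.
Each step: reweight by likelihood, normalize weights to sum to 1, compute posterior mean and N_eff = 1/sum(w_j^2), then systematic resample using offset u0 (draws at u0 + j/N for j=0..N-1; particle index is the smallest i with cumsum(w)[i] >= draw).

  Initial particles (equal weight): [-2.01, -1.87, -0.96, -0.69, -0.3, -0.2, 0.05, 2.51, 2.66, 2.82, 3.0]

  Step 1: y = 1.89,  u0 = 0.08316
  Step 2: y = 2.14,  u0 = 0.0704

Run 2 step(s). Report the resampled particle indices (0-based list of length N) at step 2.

step 1: w=[0.0000, 0.0000, 0.0000, 0.0000, 0.0000, 0.0001, 0.0007, 0.4653, 0.2960, 0.1640, 0.0739]  mean=2.6394  Neff=2.9721  idx=[7, 7, 7, 7, 7, 8, 8, 8, 9, 9, 10]
step 2: w=[0.1176, 0.1176, 0.1176, 0.1176, 0.1176, 0.0880, 0.0880, 0.0880, 0.0580, 0.0580, 0.0318]  mean=2.6012  Neff=9.9846  idx=[0, 1, 2, 2, 3, 4, 5, 6, 7, 8, 10]

resampled_idx = [0, 1, 2, 2, 3, 4, 5, 6, 7, 8, 10]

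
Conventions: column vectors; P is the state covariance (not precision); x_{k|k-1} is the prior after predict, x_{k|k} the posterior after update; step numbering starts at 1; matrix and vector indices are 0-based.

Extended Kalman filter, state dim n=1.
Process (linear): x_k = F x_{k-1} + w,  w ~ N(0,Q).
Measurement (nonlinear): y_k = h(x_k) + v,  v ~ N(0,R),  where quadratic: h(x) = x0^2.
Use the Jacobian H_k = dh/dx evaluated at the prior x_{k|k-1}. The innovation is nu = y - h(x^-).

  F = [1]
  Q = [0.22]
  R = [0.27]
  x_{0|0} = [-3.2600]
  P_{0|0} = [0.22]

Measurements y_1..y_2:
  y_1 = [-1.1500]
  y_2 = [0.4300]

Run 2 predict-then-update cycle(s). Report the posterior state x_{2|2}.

x_post = [-0.9563]

step 1: x^-=[-3.2600]  P^-=[0.4400]  H_jac=[-6.5200]  S=[18.9746]  K=[-0.1512]  nu=[-11.7776]  x^+=[-1.4793]  P^+=[0.0063]
step 2: x^-=[-1.4793]  P^-=[0.2263]  H_jac=[-2.9586]  S=[2.2506]  K=[-0.2974]  nu=[-1.7584]  x^+=[-0.9563]  P^+=[0.0271]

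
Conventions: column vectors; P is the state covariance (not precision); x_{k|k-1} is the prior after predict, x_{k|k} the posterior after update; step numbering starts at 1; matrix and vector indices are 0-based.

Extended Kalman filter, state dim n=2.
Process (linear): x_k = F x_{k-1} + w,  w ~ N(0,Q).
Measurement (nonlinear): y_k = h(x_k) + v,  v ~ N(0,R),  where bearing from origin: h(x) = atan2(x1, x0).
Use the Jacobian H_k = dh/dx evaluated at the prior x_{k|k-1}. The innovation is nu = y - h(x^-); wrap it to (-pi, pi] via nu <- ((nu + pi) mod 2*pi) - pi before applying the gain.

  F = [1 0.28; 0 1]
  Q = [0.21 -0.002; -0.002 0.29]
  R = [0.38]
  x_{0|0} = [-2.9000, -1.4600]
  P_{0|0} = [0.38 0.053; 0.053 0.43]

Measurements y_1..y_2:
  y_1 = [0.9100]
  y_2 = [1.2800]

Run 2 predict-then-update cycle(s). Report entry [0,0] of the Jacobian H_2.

H_jac[0,0] = 0.0334

step 1: x^-=[-3.3088, -1.4600]  P^-=[0.6534 0.1714; 0.1714 0.7200]  H_jac=[0.1116 -0.2530]  S=[0.4245]  K=[0.0697; -0.3840]  nu=[-2.6471]  x^+=[-3.4932, -0.4436]  P^+=[0.6513 0.1828; 0.1828 0.6574]
step 2: x^-=[-3.6174, -0.4436]  P^-=[1.0152 0.3648; 0.3648 0.9474]  H_jac=[0.0334 -0.2723]  S=[0.4448]  K=[-0.1472; -0.5527]  nu=[-1.9836]  x^+=[-3.3255, 0.6528]  P^+=[1.0056 0.3287; 0.3287 0.8115]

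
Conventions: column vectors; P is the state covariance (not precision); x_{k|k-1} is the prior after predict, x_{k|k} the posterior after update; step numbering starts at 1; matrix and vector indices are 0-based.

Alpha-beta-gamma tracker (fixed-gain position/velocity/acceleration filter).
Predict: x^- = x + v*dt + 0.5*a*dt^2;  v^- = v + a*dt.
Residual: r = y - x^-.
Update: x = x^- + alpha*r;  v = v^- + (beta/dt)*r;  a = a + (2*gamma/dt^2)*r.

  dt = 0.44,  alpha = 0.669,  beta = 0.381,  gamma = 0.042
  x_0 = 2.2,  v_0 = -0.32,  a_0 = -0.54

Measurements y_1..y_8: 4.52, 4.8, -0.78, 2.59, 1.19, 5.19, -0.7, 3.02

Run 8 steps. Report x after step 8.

x_post = 2.0833

step 1: x_pred=2.0069  r=2.5131  x^+=3.6882  v^+=1.6185  a^+=0.5504
step 2: x_pred=4.4536  r=0.3464  x^+=4.6853  v^+=2.1606  a^+=0.7007
step 3: x_pred=5.7038  r=-6.4838  x^+=1.3662  v^+=-3.1455  a^+=-2.1125
step 4: x_pred=-0.2224  r=2.8124  x^+=1.6591  v^+=-1.6398  a^+=-0.8923
step 5: x_pred=0.8512  r=0.3388  x^+=1.0779  v^+=-1.7390  a^+=-0.7453
step 6: x_pred=0.2405  r=4.9495  x^+=3.5517  v^+=2.2188  a^+=1.4022
step 7: x_pred=4.6637  r=-5.3637  x^+=1.0754  v^+=-1.8088  a^+=-0.9251
step 8: x_pred=0.1900  r=2.8300  x^+=2.0833  v^+=0.2347  a^+=0.3028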